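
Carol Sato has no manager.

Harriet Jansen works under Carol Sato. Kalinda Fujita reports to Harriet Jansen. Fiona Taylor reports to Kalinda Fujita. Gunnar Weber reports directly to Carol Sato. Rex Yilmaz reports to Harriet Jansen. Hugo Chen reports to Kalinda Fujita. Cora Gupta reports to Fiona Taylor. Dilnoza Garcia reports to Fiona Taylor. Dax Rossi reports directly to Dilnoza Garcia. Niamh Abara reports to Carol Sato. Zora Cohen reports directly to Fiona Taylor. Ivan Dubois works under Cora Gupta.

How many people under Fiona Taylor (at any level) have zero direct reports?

The people in Fiona Taylor's organization with no one reporting to them are Zora Cohen, Dax Rossi, Ivan Dubois. That is 3.

3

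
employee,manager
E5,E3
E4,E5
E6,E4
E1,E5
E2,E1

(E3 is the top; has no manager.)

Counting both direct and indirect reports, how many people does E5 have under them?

E5 directly manages E4, E1. Under E4: E6 (1). Under E1: E2 (1). So E5's organization is 2 direct reports plus everyone under them: 2 + 2 = 4.

4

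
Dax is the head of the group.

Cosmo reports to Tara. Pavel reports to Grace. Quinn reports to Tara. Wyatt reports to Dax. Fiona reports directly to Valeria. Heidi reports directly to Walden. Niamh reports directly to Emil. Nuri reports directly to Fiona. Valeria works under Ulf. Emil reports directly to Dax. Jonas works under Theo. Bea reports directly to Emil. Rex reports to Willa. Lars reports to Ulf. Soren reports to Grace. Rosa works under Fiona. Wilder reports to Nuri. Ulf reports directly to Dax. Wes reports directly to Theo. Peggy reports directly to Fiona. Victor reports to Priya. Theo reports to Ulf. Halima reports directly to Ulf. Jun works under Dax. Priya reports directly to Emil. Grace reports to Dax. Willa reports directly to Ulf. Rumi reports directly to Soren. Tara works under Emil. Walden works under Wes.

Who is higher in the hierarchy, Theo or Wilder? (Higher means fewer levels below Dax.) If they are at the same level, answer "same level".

Theo

Theo is 2 levels below Dax; Wilder is 5. Theo is higher.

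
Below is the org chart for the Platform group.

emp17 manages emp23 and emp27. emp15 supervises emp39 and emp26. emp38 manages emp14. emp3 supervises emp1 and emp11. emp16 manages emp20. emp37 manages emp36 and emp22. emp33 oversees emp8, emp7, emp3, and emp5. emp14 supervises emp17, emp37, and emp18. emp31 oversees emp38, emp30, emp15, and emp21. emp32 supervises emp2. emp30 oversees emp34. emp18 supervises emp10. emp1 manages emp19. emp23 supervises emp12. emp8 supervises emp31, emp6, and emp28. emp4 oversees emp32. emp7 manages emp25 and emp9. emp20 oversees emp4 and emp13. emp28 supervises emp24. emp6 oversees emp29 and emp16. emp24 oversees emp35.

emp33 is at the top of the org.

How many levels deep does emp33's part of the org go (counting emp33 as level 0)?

7

The longest chain under emp33 runs emp33 → emp8 → emp6 → emp16 → emp20 → emp4 → emp32 → emp2, which is 7 levels below emp33.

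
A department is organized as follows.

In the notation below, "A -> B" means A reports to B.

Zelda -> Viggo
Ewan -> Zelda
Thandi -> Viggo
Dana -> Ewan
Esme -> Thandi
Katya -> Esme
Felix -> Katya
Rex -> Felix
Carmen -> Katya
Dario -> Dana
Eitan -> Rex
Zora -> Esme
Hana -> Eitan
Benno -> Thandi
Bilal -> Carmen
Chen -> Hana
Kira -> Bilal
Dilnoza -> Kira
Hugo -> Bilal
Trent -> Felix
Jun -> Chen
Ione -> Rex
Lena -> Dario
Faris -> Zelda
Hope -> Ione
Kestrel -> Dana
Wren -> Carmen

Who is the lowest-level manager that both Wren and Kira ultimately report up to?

Carmen

Wren's chain of managers is Carmen, Katya, Esme, Thandi, Viggo. Kira's chain of managers is Bilal, Carmen, Katya, Esme, Thandi, Viggo. The first manager that appears in both chains is Carmen.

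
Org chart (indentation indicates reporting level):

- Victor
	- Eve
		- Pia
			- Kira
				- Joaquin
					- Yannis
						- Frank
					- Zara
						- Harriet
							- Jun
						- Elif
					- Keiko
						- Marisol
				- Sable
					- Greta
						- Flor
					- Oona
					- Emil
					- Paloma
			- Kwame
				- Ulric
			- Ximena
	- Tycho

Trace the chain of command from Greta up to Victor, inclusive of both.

Greta reports to Sable. Sable reports to Kira. Kira reports to Pia. Pia reports to Eve. Eve reports to Victor. Victor is at the top.

Greta -> Sable -> Kira -> Pia -> Eve -> Victor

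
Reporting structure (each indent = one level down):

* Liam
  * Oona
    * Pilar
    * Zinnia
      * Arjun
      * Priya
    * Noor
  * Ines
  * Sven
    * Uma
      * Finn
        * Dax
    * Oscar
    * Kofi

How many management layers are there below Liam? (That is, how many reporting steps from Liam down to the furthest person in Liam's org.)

4

The longest chain under Liam runs Liam → Sven → Uma → Finn → Dax, which is 4 levels below Liam.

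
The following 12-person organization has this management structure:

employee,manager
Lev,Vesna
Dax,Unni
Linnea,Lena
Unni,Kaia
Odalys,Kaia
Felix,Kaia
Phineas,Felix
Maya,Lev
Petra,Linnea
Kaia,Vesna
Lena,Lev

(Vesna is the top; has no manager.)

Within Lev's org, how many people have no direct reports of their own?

The people in Lev's organization with no one reporting to them are Petra, Maya. That is 2.

2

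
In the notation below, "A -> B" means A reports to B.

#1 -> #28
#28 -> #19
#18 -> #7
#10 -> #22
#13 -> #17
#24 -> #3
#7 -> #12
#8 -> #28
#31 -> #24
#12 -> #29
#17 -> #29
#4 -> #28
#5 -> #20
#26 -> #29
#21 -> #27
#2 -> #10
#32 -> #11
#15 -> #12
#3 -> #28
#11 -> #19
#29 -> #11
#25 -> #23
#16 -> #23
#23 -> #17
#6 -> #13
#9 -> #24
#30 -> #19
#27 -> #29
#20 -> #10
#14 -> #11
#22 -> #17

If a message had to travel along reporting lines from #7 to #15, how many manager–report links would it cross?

2

#7 is 1 level below #12, and #15 is 1 level below #12 (their lowest common manager). The shortest path runs up from #7 to #12 and back down to #15: 1 + 1 = 2 links.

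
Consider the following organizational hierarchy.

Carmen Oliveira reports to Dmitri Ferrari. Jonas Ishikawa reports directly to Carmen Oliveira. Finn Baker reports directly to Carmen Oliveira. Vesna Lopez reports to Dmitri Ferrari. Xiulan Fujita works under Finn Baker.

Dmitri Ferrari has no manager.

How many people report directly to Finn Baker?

1

Finn Baker directly manages Xiulan Fujita. That is 1 direct report.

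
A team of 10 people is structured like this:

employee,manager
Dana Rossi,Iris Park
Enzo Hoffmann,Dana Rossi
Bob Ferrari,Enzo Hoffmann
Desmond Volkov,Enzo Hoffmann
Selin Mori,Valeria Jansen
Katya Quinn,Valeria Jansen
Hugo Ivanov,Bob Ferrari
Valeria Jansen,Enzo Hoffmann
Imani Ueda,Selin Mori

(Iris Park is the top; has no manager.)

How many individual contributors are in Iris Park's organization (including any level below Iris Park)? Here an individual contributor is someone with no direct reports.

4

The people in Iris Park's organization with no one reporting to them are Desmond Volkov, Hugo Ivanov, Imani Ueda, Katya Quinn. That is 4.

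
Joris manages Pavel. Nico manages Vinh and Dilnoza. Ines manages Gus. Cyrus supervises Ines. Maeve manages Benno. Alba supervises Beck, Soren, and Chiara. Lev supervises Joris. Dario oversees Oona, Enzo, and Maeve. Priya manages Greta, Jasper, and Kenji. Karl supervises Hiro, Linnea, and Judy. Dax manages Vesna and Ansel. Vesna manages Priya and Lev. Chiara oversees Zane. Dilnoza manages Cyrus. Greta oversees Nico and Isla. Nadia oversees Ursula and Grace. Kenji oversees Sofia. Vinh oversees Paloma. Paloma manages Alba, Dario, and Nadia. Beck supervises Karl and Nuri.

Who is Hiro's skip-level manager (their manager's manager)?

Beck

Hiro reports to Karl, and Karl reports to Beck. So Hiro's skip-level manager is Beck.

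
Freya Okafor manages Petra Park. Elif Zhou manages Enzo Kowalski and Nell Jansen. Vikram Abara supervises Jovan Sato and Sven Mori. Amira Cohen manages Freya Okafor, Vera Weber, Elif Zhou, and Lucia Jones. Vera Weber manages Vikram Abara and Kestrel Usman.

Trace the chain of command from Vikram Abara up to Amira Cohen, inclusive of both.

Vikram Abara reports to Vera Weber. Vera Weber reports to Amira Cohen. Amira Cohen is at the top.

Vikram Abara -> Vera Weber -> Amira Cohen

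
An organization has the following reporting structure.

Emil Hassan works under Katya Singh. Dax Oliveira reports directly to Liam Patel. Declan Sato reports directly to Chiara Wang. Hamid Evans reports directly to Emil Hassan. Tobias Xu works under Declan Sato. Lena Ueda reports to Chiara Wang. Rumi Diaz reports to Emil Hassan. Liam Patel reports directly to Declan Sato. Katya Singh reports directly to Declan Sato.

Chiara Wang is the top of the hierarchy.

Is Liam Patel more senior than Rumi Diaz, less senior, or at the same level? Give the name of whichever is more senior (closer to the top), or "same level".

Liam Patel

Liam Patel is 2 levels below Chiara Wang; Rumi Diaz is 4. Liam Patel is higher.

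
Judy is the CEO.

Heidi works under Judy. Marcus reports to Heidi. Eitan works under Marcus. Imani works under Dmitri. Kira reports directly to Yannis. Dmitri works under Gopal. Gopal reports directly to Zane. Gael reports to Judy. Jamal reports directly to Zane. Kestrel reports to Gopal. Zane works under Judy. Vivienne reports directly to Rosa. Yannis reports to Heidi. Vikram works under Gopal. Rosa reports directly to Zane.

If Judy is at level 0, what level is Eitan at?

3

Chain from Eitan up to Judy: Eitan → Marcus → Heidi → Judy. That is 3 steps up, so Eitan is 3 levels below Judy.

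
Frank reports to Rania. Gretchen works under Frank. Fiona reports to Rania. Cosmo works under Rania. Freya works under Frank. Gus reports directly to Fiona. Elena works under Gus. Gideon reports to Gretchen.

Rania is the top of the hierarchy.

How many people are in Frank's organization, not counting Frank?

Frank directly manages Gretchen, Freya. Under Gretchen: Gideon (1). Freya has no reports. So Frank's organization is 2 direct reports plus everyone under them: 2 + 1 = 3.

3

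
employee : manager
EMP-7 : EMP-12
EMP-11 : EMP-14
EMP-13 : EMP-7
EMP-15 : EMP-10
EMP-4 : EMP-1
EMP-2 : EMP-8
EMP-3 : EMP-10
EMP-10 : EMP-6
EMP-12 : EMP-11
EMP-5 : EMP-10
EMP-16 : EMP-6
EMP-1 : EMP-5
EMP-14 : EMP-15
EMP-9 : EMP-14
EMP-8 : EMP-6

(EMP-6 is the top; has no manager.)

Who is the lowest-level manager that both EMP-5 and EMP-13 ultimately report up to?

EMP-5's chain of managers is EMP-10, EMP-6. EMP-13's chain of managers is EMP-7, EMP-12, EMP-11, EMP-14, EMP-15, EMP-10, EMP-6. The first manager that appears in both chains is EMP-10.

EMP-10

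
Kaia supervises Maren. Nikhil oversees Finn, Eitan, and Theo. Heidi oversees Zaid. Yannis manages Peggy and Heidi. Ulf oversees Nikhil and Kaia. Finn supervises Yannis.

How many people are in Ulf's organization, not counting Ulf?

Ulf directly manages Nikhil, Kaia. Under Nikhil: Theo, Eitan, Finn, Yannis, Heidi, Zaid, Peggy (7). Under Kaia: Maren (1). So Ulf's organization is 2 direct reports plus everyone under them: 8 + 2 = 10.

10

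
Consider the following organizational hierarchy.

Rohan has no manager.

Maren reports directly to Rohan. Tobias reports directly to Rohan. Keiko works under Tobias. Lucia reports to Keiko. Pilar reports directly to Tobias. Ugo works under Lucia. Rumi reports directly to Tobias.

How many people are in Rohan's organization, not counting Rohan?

7

Rohan directly manages Maren, Tobias. Maren has no reports. Under Tobias: Rumi, Pilar, Keiko, Lucia, Ugo (5). So Rohan's organization is 2 direct reports plus everyone under them: 1 + 6 = 7.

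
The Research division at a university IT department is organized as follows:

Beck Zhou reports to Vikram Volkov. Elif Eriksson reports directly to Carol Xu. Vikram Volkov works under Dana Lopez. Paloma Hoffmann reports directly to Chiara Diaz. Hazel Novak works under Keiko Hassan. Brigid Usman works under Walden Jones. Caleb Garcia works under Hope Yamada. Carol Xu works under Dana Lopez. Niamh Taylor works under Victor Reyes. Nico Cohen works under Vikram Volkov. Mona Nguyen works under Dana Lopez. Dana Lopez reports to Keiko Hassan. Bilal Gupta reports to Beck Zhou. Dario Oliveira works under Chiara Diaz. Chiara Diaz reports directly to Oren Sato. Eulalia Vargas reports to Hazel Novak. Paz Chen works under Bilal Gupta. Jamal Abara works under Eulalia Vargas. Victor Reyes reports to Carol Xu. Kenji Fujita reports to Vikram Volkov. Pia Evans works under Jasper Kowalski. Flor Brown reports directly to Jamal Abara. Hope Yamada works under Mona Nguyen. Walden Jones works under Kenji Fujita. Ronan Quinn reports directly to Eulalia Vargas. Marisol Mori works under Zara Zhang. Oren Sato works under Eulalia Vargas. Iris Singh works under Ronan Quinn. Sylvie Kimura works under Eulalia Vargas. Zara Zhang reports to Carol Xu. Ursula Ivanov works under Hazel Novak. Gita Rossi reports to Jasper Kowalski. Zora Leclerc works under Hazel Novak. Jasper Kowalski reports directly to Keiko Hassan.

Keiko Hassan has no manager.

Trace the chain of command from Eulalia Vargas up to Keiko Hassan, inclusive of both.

Eulalia Vargas -> Hazel Novak -> Keiko Hassan

Eulalia Vargas reports to Hazel Novak. Hazel Novak reports to Keiko Hassan. Keiko Hassan is at the top.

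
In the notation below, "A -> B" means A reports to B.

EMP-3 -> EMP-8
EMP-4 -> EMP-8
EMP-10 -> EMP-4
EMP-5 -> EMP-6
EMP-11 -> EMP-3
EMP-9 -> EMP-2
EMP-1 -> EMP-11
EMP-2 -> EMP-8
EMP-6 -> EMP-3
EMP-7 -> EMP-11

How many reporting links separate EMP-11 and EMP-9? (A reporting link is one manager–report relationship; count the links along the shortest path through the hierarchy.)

EMP-11 is 2 levels below EMP-8, and EMP-9 is 2 levels below EMP-8 (their lowest common manager). The shortest path runs up from EMP-11 to EMP-8 and back down to EMP-9: 2 + 2 = 4 links.

4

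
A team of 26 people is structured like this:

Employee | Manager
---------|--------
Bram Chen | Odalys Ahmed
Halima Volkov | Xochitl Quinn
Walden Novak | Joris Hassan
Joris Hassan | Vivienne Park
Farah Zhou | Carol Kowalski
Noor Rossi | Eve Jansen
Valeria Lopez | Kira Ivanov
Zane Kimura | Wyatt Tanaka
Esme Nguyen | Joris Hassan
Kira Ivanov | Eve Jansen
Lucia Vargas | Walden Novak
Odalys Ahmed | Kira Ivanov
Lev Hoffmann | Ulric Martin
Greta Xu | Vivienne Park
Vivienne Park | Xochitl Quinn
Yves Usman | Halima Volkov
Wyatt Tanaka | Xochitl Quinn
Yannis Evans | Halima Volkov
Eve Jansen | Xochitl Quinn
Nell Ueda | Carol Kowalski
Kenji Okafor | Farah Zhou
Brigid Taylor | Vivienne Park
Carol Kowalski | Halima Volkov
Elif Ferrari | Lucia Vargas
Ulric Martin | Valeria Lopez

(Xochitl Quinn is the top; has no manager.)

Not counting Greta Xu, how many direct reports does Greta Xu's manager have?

2

Greta Xu reports to Vivienne Park. Vivienne Park's other direct reports are Joris Hassan, Brigid Taylor — 2 peers.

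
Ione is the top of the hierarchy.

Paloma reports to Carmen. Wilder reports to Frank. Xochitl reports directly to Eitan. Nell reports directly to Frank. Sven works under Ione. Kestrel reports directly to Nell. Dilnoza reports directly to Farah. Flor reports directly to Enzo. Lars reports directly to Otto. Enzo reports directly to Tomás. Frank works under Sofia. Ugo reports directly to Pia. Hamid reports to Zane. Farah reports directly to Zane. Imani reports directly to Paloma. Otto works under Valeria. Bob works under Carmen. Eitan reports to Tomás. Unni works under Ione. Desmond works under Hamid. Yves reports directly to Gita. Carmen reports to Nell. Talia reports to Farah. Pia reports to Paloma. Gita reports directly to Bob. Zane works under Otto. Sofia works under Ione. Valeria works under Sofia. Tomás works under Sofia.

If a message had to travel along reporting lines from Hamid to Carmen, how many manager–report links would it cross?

Hamid is 4 levels below Sofia, and Carmen is 3 levels below Sofia (their lowest common manager). The shortest path runs up from Hamid to Sofia and back down to Carmen: 4 + 3 = 7 links.

7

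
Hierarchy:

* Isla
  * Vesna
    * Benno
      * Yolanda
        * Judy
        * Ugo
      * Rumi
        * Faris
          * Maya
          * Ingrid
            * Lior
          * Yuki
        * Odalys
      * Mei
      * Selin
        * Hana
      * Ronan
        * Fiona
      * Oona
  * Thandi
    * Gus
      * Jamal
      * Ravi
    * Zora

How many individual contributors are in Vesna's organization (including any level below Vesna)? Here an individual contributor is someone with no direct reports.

10

The people in Vesna's organization with no one reporting to them are Oona, Fiona, Hana, Mei, Odalys, Yuki, Lior, Maya, Ugo, Judy. That is 10.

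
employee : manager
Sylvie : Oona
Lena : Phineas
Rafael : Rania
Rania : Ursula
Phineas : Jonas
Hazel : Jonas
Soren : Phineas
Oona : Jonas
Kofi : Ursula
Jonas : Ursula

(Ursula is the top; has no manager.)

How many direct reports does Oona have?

1

Oona directly manages Sylvie. That is 1 direct report.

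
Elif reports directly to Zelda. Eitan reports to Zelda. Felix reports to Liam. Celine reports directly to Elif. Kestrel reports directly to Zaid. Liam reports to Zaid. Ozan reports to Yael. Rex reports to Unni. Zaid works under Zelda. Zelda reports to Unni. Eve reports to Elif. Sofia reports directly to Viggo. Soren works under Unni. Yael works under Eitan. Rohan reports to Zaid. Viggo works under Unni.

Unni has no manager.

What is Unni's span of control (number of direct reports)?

Unni directly manages Zelda, Viggo, Rex, Soren. That is 4 direct reports.

4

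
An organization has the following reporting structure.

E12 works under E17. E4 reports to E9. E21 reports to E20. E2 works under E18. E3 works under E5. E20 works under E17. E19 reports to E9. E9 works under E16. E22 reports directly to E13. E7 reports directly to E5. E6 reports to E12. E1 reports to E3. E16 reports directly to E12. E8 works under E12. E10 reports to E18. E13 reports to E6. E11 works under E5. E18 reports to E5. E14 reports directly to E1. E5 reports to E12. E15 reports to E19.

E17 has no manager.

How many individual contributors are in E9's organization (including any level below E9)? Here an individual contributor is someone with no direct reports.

The people in E9's organization with no one reporting to them are E15, E4. That is 2.

2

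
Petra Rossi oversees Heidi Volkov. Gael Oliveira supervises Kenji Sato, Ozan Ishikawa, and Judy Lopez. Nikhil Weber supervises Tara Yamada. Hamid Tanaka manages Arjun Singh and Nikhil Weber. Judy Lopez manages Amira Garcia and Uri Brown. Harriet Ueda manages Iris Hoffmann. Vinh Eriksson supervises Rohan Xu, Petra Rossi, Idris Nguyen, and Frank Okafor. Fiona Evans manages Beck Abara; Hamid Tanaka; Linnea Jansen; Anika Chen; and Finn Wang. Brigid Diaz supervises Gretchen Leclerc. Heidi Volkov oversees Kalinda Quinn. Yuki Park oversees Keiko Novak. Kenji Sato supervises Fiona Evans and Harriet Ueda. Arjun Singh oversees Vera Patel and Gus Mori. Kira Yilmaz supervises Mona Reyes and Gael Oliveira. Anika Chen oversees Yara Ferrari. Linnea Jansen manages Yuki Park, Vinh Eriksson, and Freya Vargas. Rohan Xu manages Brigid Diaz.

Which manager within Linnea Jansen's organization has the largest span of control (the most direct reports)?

Vinh Eriksson

Direct-report counts within Linnea Jansen's organization: Linnea Jansen has 3; Vinh Eriksson has 4; Petra Rossi has 1; Heidi Volkov has 1; Rohan Xu has 1; Brigid Diaz has 1; Yuki Park has 1. The largest is 4, held by Vinh Eriksson.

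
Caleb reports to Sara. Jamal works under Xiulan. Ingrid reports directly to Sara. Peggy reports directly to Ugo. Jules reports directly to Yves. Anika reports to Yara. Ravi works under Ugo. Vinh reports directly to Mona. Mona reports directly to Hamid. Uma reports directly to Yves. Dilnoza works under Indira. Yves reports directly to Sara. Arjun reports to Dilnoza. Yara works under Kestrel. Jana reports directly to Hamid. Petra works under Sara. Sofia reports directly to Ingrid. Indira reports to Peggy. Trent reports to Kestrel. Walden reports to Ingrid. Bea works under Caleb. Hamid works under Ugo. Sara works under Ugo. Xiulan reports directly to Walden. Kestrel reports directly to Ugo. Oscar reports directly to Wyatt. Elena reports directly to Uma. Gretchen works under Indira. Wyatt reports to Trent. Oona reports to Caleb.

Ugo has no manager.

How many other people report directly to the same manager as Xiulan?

0

Xiulan reports to Walden, and Walden has no other direct reports. Xiulan has 0 peers.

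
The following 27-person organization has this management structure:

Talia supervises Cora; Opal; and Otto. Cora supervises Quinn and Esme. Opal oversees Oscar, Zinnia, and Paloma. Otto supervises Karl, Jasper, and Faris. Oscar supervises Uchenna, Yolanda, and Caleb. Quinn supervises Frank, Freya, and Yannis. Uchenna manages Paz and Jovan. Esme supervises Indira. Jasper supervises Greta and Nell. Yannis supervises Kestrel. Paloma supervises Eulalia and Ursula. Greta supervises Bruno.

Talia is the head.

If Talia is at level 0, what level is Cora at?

Chain from Cora up to Talia: Cora → Talia. That is 1 step up, so Cora is 1 level below Talia.

1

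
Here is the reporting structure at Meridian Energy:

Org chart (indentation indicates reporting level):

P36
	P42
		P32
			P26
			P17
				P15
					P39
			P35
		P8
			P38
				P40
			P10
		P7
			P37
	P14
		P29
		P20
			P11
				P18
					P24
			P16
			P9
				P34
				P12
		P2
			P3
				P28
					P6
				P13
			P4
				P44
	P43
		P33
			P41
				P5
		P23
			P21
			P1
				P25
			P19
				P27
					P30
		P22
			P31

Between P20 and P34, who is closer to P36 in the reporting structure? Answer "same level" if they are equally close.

P20 is 2 levels below P36; P34 is 4. P20 is higher.

P20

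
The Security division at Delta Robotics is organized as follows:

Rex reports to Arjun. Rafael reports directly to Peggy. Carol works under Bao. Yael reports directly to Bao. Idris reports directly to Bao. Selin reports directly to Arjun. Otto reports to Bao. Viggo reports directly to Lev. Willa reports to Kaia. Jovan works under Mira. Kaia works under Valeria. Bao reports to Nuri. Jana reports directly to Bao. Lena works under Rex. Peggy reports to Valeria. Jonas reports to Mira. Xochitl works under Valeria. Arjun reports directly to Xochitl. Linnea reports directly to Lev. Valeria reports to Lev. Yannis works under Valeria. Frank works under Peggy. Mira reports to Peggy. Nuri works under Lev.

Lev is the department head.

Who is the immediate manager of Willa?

Willa reports directly to Kaia.

Kaia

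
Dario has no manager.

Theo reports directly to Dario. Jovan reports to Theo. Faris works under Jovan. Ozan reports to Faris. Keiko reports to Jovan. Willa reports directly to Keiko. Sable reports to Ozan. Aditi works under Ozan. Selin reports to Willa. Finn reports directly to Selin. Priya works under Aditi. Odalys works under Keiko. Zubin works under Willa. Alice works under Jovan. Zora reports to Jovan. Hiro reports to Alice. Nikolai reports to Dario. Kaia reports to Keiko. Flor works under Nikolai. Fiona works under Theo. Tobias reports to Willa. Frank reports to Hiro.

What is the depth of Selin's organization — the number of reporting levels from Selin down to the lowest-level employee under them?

1

The longest chain under Selin runs Selin → Finn, which is 1 level below Selin.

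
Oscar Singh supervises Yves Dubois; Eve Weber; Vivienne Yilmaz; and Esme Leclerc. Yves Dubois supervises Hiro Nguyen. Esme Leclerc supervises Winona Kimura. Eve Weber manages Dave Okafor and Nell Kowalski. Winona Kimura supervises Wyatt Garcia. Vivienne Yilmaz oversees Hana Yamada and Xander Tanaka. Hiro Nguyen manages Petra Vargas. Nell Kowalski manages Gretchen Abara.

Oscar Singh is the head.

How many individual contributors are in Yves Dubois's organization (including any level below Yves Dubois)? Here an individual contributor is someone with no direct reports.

1

The only person in Yves Dubois's organization with no one reporting to them is Petra Vargas. That is 1.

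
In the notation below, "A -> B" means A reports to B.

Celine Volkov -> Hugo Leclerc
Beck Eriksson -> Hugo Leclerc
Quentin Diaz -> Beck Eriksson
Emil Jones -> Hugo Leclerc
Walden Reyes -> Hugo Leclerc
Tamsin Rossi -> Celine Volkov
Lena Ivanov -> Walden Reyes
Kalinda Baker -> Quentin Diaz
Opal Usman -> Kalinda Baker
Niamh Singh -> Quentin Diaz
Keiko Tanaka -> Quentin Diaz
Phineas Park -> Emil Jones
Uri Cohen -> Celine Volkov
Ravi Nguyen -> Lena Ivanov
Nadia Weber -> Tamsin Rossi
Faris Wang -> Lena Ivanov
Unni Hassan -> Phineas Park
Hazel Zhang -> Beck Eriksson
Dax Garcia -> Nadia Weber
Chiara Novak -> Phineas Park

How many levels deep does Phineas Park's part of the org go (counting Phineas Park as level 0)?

1

The longest chain under Phineas Park runs Phineas Park → Chiara Novak, which is 1 level below Phineas Park.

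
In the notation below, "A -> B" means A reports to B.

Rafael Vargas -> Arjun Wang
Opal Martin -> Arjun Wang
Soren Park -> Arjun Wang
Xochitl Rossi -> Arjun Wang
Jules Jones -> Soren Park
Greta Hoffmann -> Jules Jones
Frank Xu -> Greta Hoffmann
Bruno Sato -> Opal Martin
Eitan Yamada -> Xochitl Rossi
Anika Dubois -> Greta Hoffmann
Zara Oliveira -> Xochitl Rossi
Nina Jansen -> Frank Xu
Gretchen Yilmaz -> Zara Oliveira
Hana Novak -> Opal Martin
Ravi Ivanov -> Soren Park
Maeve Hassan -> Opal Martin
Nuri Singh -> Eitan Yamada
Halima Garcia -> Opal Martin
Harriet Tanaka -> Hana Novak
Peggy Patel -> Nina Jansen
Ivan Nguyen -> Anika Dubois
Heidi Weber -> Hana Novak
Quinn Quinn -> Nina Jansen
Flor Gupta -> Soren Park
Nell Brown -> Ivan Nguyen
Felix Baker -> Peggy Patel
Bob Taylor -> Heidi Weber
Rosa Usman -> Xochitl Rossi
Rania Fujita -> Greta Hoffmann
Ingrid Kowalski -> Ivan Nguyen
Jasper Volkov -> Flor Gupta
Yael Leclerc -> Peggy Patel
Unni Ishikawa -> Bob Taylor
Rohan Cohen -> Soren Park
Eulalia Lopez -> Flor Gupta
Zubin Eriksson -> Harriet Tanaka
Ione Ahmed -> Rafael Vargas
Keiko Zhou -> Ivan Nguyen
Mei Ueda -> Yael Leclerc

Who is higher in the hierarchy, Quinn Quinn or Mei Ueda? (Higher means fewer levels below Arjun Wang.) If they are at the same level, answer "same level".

Quinn Quinn

Quinn Quinn is 6 levels below Arjun Wang; Mei Ueda is 8. Quinn Quinn is higher.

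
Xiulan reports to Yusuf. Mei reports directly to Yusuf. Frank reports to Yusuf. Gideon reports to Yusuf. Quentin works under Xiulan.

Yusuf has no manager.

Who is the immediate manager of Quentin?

Quentin reports directly to Xiulan.

Xiulan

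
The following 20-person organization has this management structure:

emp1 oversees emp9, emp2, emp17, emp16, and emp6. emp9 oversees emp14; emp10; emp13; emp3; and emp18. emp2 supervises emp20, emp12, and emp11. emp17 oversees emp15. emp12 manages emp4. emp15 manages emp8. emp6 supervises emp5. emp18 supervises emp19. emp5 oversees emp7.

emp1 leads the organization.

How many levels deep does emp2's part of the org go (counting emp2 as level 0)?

2

The longest chain under emp2 runs emp2 → emp12 → emp4, which is 2 levels below emp2.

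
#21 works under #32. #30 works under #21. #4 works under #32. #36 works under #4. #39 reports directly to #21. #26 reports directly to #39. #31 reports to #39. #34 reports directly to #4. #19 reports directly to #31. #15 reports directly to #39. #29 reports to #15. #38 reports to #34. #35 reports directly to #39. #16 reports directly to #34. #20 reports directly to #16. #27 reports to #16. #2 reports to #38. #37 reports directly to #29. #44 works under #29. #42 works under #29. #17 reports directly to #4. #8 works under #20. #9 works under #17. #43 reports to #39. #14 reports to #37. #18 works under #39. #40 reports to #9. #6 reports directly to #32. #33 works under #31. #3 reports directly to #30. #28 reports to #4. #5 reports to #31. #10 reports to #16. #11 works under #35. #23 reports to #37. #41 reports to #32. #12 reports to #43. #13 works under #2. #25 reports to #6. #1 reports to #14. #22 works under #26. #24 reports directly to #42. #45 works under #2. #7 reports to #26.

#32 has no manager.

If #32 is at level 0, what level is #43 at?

3

Chain from #43 up to #32: #43 → #39 → #21 → #32. That is 3 steps up, so #43 is 3 levels below #32.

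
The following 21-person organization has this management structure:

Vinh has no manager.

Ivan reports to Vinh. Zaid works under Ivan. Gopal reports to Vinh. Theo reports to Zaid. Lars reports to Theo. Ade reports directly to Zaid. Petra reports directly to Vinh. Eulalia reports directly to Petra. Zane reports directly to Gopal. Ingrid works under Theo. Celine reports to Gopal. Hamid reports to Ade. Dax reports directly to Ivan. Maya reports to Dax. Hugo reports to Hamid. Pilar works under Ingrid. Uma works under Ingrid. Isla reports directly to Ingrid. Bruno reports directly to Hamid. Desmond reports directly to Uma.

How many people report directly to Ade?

Ade directly manages Hamid. That is 1 direct report.

1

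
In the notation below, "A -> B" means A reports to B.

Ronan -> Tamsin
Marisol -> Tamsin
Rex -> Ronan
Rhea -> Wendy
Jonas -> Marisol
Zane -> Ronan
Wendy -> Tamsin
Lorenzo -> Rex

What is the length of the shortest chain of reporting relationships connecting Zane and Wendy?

Zane is 2 levels below Tamsin, and Wendy is 1 level below Tamsin (their lowest common manager). The shortest path runs up from Zane to Tamsin and back down to Wendy: 2 + 1 = 3 links.

3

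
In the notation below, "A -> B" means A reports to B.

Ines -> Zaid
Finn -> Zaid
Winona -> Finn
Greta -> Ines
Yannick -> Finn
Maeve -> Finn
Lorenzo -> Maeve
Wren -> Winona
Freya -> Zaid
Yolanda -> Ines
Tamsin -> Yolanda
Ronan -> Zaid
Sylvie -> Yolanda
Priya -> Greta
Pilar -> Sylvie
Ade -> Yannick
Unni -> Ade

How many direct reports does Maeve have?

1

Maeve directly manages Lorenzo. That is 1 direct report.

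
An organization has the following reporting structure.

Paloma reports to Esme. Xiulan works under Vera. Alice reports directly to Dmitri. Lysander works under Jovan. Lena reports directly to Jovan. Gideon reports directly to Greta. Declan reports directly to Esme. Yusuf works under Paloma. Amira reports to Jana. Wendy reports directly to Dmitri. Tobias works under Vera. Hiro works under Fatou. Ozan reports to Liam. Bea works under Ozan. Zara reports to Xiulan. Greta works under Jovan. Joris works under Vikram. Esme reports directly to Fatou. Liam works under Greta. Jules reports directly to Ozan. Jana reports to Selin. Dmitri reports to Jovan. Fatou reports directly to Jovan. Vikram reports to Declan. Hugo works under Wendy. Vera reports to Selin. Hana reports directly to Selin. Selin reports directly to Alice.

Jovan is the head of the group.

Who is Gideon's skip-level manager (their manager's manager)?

Gideon reports to Greta, and Greta reports to Jovan. So Gideon's skip-level manager is Jovan.

Jovan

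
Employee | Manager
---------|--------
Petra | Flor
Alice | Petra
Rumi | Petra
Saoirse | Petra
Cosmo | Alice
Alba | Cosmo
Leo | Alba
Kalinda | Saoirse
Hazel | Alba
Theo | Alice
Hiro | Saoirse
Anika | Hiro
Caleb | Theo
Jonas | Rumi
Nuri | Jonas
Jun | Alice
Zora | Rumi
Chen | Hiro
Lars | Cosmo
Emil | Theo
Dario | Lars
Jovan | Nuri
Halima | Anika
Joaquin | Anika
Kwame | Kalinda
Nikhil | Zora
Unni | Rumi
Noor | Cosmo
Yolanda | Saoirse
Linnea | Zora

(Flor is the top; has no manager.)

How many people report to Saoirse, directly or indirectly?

8

Saoirse directly manages Kalinda, Hiro, Yolanda. Under Kalinda: Kwame (1). Under Hiro: Chen, Anika, Joaquin, Halima (4). Yolanda has no reports. So Saoirse's organization is 3 direct reports plus everyone under them: 2 + 5 + 1 = 8.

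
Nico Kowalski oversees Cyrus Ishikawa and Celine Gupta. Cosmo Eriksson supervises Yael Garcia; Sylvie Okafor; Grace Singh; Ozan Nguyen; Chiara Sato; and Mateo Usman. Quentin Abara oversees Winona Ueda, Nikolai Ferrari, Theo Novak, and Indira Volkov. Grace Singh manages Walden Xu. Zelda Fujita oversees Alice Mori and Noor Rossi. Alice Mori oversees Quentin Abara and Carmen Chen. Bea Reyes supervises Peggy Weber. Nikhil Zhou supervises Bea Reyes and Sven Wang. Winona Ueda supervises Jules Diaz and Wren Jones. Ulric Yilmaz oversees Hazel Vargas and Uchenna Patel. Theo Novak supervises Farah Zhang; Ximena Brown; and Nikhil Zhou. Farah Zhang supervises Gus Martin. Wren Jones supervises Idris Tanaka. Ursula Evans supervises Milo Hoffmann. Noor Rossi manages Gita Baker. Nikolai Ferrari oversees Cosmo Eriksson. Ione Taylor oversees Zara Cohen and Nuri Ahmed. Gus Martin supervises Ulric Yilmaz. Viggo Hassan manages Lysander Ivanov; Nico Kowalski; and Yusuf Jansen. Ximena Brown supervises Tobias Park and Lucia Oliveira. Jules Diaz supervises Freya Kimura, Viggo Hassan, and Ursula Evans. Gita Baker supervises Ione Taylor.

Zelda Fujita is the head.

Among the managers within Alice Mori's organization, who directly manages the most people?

Cosmo Eriksson

Direct-report counts within Alice Mori's organization: Alice Mori has 2; Quentin Abara has 4; Theo Novak has 3; Nikhil Zhou has 2; Bea Reyes has 1; Farah Zhang has 1; Gus Martin has 1; Ulric Yilmaz has 2; Ximena Brown has 2; Nikolai Ferrari has 1; Cosmo Eriksson has 6; Grace Singh has 1; Winona Ueda has 2; Wren Jones has 1; Jules Diaz has 3; Ursula Evans has 1; Viggo Hassan has 3; Nico Kowalski has 2. The largest is 6, held by Cosmo Eriksson.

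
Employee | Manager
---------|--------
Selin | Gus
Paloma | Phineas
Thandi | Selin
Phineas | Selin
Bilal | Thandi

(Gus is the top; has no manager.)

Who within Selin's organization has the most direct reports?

Direct-report counts within Selin's organization: Selin has 2; Thandi has 1; Phineas has 1. The largest is 2, held by Selin.

Selin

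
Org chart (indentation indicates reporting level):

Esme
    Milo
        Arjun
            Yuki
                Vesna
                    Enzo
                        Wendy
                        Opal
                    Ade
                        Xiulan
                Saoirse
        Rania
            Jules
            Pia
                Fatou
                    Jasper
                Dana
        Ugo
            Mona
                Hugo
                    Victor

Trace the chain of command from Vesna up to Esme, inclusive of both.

Vesna reports to Yuki. Yuki reports to Arjun. Arjun reports to Milo. Milo reports to Esme. Esme is at the top.

Vesna -> Yuki -> Arjun -> Milo -> Esme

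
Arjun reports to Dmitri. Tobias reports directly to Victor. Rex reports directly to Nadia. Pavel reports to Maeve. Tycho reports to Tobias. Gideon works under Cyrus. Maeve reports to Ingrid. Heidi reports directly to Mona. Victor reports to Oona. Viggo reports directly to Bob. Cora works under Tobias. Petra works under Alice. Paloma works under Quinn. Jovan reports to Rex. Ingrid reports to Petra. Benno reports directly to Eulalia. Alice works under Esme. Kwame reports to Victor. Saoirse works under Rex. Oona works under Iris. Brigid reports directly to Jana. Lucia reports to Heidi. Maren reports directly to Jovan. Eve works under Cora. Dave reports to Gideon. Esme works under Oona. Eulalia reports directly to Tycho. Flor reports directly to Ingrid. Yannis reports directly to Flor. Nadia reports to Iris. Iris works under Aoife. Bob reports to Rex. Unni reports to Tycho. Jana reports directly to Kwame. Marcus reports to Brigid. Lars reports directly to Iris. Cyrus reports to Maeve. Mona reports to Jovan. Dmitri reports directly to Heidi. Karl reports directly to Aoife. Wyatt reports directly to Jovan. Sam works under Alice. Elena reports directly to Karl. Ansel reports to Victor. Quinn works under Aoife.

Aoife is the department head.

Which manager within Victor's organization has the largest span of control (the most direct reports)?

Direct-report counts within Victor's organization: Victor has 3; Kwame has 1; Jana has 1; Brigid has 1; Tobias has 2; Cora has 1; Tycho has 2; Eulalia has 1. The largest is 3, held by Victor.

Victor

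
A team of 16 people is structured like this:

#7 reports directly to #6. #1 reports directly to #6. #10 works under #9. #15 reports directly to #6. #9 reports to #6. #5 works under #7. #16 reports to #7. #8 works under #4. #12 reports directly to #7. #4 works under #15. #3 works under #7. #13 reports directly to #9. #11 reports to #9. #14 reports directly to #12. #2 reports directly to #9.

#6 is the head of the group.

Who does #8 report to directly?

#4

#8 reports directly to #4.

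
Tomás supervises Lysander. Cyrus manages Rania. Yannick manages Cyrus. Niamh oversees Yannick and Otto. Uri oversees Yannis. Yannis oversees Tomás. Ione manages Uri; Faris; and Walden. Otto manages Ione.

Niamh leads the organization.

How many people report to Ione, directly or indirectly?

6

Ione directly manages Uri, Faris, Walden. Under Uri: Yannis, Tomás, Lysander (3). Faris has no reports. Walden has no reports. So Ione's organization is 3 direct reports plus everyone under them: 4 + 1 + 1 = 6.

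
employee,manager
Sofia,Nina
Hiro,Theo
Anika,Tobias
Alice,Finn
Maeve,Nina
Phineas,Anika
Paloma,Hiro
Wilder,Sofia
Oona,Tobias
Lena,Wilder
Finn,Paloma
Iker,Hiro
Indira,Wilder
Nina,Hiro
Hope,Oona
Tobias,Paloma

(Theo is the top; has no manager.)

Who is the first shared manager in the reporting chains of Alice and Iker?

Hiro

Alice's chain of managers is Finn, Paloma, Hiro, Theo. Iker's chain of managers is Hiro, Theo. The first manager that appears in both chains is Hiro.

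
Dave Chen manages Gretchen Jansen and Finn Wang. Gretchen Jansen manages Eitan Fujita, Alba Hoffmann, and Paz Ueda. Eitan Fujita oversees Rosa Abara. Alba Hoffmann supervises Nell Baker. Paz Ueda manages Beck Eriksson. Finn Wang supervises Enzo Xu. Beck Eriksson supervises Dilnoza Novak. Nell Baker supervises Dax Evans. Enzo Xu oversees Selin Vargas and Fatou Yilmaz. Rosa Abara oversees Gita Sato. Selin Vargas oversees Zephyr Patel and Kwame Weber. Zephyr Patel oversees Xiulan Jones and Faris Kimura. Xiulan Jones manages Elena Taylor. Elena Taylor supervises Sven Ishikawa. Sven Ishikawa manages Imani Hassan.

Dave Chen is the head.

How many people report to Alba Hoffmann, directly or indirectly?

2

Alba Hoffmann directly manages Nell Baker. Under Nell Baker: Dax Evans (1). That's 2 in total.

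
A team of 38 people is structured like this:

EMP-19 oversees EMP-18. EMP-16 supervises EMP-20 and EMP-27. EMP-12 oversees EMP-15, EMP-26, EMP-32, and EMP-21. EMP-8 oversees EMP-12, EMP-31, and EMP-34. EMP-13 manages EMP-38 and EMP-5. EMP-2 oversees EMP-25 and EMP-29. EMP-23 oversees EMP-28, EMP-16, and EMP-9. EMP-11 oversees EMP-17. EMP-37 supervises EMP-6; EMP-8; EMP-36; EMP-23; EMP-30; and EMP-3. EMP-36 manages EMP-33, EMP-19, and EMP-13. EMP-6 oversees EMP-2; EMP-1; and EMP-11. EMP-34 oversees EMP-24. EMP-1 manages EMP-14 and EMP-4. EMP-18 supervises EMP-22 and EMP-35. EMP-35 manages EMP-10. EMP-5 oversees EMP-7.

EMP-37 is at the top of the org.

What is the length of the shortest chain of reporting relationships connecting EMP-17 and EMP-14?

EMP-17 is 2 levels below EMP-6, and EMP-14 is 2 levels below EMP-6 (their lowest common manager). The shortest path runs up from EMP-17 to EMP-6 and back down to EMP-14: 2 + 2 = 4 links.

4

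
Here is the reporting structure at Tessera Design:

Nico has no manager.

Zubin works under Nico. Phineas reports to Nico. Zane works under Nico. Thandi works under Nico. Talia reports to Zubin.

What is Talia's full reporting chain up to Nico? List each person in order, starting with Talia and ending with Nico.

Talia reports to Zubin. Zubin reports to Nico. Nico is at the top.

Talia -> Zubin -> Nico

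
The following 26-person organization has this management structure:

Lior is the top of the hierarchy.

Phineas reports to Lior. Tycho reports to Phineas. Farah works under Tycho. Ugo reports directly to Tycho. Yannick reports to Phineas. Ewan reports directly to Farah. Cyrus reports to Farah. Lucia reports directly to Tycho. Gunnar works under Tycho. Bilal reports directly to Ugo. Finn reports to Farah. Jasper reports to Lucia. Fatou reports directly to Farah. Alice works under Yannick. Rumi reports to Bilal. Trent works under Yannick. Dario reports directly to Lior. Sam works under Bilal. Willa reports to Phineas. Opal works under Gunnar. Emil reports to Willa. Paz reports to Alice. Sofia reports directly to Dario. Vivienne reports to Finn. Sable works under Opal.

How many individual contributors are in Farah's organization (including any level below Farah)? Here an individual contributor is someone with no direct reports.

4

The people in Farah's organization with no one reporting to them are Fatou, Vivienne, Cyrus, Ewan. That is 4.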